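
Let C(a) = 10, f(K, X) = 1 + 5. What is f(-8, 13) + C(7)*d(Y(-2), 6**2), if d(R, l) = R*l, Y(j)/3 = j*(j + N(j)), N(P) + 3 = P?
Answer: 15126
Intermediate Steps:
N(P) = -3 + P
f(K, X) = 6
Y(j) = 3*j*(-3 + 2*j) (Y(j) = 3*(j*(j + (-3 + j))) = 3*(j*(-3 + 2*j)) = 3*j*(-3 + 2*j))
f(-8, 13) + C(7)*d(Y(-2), 6**2) = 6 + 10*((3*(-2)*(-3 + 2*(-2)))*6**2) = 6 + 10*((3*(-2)*(-3 - 4))*36) = 6 + 10*((3*(-2)*(-7))*36) = 6 + 10*(42*36) = 6 + 10*1512 = 6 + 15120 = 15126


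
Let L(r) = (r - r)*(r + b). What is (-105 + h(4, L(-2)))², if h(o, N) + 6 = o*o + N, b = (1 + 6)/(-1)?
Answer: 9025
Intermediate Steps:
b = -7 (b = 7*(-1) = -7)
L(r) = 0 (L(r) = (r - r)*(r - 7) = 0*(-7 + r) = 0)
h(o, N) = -6 + N + o² (h(o, N) = -6 + (o*o + N) = -6 + (o² + N) = -6 + (N + o²) = -6 + N + o²)
(-105 + h(4, L(-2)))² = (-105 + (-6 + 0 + 4²))² = (-105 + (-6 + 0 + 16))² = (-105 + 10)² = (-95)² = 9025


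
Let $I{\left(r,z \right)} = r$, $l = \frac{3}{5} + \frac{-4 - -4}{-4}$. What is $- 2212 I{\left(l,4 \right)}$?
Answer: $- \frac{6636}{5} \approx -1327.2$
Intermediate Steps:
$l = \frac{3}{5}$ ($l = 3 \cdot \frac{1}{5} + \left(-4 + 4\right) \left(- \frac{1}{4}\right) = \frac{3}{5} + 0 \left(- \frac{1}{4}\right) = \frac{3}{5} + 0 = \frac{3}{5} \approx 0.6$)
$- 2212 I{\left(l,4 \right)} = \left(-2212\right) \frac{3}{5} = - \frac{6636}{5}$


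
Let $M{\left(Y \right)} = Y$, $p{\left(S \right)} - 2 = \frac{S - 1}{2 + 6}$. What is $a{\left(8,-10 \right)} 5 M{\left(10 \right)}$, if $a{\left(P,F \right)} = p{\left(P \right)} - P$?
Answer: $- \frac{1025}{4} \approx -256.25$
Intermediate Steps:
$p{\left(S \right)} = \frac{15}{8} + \frac{S}{8}$ ($p{\left(S \right)} = 2 + \frac{S - 1}{2 + 6} = 2 + \frac{-1 + S}{8} = 2 + \left(-1 + S\right) \frac{1}{8} = 2 + \left(- \frac{1}{8} + \frac{S}{8}\right) = \frac{15}{8} + \frac{S}{8}$)
$a{\left(P,F \right)} = \frac{15}{8} - \frac{7 P}{8}$ ($a{\left(P,F \right)} = \left(\frac{15}{8} + \frac{P}{8}\right) - P = \frac{15}{8} - \frac{7 P}{8}$)
$a{\left(8,-10 \right)} 5 M{\left(10 \right)} = \left(\frac{15}{8} - 7\right) 5 \cdot 10 = \left(- \frac{41}{8}\right) 5 \cdot 10 = \left(- \frac{205}{8}\right) 10 = - \frac{1025}{4}$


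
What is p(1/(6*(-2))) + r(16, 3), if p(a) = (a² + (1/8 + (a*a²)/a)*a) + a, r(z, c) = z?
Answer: 27497/1728 ≈ 15.913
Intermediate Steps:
p(a) = a + a² + a*(⅛ + a²) (p(a) = (a² + (1*(⅛) + a³/a)*a) + a = (a² + (⅛ + a²)*a) + a = (a² + a*(⅛ + a²)) + a = a + a² + a*(⅛ + a²))
p(1/(6*(-2))) + r(16, 3) = (9/8 + 1/(6*(-2)) + (1/(6*(-2)))²)/((6*(-2))) + 16 = (9/8 + 1/(-12) + (1/(-12))²)/(-12) + 16 = -(9/8 - 1/12 + (-1/12)²)/12 + 16 = -(9/8 - 1/12 + 1/144)/12 + 16 = -1/12*151/144 + 16 = -151/1728 + 16 = 27497/1728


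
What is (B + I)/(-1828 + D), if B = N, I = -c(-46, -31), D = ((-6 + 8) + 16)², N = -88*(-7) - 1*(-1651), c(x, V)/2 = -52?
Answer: -2371/1504 ≈ -1.5765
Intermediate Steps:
c(x, V) = -104 (c(x, V) = 2*(-52) = -104)
N = 2267 (N = 616 + 1651 = 2267)
D = 324 (D = (2 + 16)² = 18² = 324)
I = 104 (I = -1*(-104) = 104)
B = 2267
(B + I)/(-1828 + D) = (2267 + 104)/(-1828 + 324) = 2371/(-1504) = 2371*(-1/1504) = -2371/1504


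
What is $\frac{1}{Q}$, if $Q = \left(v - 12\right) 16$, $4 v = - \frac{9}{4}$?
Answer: $- \frac{1}{201} \approx -0.0049751$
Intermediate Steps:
$v = - \frac{9}{16}$ ($v = \frac{\left(-9\right) \frac{1}{4}}{4} = \frac{1}{4} \left(- \frac{9}{4}\right) = - \frac{9}{16} \approx -0.5625$)
$Q = -201$ ($Q = \left(- \frac{9}{16} - 12\right) 16 = \left(- \frac{201}{16}\right) 16 = -201$)
$\frac{1}{Q} = \frac{1}{-201} = - \frac{1}{201}$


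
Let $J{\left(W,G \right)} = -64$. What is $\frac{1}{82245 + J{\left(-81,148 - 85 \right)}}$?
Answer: $\frac{1}{82181} \approx 1.2168 \cdot 10^{-5}$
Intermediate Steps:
$\frac{1}{82245 + J{\left(-81,148 - 85 \right)}} = \frac{1}{82245 - 64} = \frac{1}{82181}$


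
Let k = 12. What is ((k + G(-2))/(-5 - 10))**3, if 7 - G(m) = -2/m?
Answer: -216/125 ≈ -1.7280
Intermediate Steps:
G(m) = 7 + 2/m (G(m) = 7 - (-2)/m = 7 + 2/m)
((k + G(-2))/(-5 - 10))**3 = ((12 + (7 + 2/(-2)))/(-5 - 10))**3 = ((12 + (7 + 2*(-1/2)))/(-15))**3 = ((12 + (7 - 1))*(-1/15))**3 = ((12 + 6)*(-1/15))**3 = (18*(-1/15))**3 = (-6/5)**3 = -216/125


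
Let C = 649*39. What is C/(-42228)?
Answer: -8437/14076 ≈ -0.59939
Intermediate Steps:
C = 25311
C/(-42228) = 25311/(-42228) = 25311*(-1/42228) = -8437/14076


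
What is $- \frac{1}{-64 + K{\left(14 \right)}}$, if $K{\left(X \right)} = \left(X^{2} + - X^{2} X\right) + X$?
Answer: $\frac{1}{2598} \approx 0.00038491$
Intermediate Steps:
$K{\left(X \right)} = X + X^{2} - X^{3}$ ($K{\left(X \right)} = \left(X^{2} - X^{3}\right) + X = X + X^{2} - X^{3}$)
$- \frac{1}{-64 + K{\left(14 \right)}} = - \frac{1}{-64 + 14 \left(1 + 14 - 14^{2}\right)} = - \frac{1}{-64 + 14 \left(1 + 14 - 196\right)} = - \frac{1}{-64 + 14 \left(-181\right)} = - \frac{1}{-64 - 2534} = - \frac{1}{-2598} = \left(-1\right) \left(- \frac{1}{2598}\right) = \frac{1}{2598}$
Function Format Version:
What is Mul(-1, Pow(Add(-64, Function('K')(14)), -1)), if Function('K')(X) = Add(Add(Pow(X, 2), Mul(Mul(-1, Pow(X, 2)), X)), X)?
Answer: Rational(1, 2598) ≈ 0.00038491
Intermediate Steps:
Function('K')(X) = Add(X, Pow(X, 2), Mul(-1, Pow(X, 3))) (Function('K')(X) = Add(Add(Pow(X, 2), Mul(-1, Pow(X, 3))), X) = Add(X, Pow(X, 2), Mul(-1, Pow(X, 3))))
Mul(-1, Pow(Add(-64, Function('K')(14)), -1)) = Mul(-1, Pow(Add(-64, Mul(14, Add(1, 14, Mul(-1, Pow(14, 2))))), -1)) = Mul(-1, Pow(Add(-64, Mul(14, Add(1, 14, Mul(-1, 196)))), -1)) = Mul(-1, Pow(Add(-64, Mul(14, Add(1, 14, -196))), -1)) = Mul(-1, Pow(Add(-64, Mul(14, -181)), -1)) = Mul(-1, Pow(Add(-64, -2534), -1)) = Mul(-1, Pow(-2598, -1)) = Mul(-1, Rational(-1, 2598)) = Rational(1, 2598)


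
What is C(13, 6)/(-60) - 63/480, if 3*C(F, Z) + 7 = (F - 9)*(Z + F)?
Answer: -247/480 ≈ -0.51458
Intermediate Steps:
C(F, Z) = -7/3 + (-9 + F)*(F + Z)/3 (C(F, Z) = -7/3 + ((F - 9)*(Z + F))/3 = -7/3 + ((-9 + F)*(F + Z))/3 = -7/3 + (-9 + F)*(F + Z)/3)
C(13, 6)/(-60) - 63/480 = (-7/3 - 3*13 - 3*6 + (⅓)*13² + (⅓)*13*6)/(-60) - 63/480 = (-7/3 - 39 - 18 + (⅓)*169 + 26)*(-1/60) - 63*1/480 = (-7/3 - 39 - 18 + 169/3 + 26)*(-1/60) - 21/160 = 23*(-1/60) - 21/160 = -23/60 - 21/160 = -247/480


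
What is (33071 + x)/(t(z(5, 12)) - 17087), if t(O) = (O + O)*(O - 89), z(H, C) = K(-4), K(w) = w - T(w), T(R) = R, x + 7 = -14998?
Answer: -18066/17087 ≈ -1.0573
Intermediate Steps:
x = -15005 (x = -7 - 14998 = -15005)
K(w) = 0 (K(w) = w - w = 0)
z(H, C) = 0
t(O) = 2*O*(-89 + O) (t(O) = (2*O)*(-89 + O) = 2*O*(-89 + O))
(33071 + x)/(t(z(5, 12)) - 17087) = (33071 - 15005)/(2*0*(-89 + 0) - 17087) = 18066/(2*0*(-89) - 17087) = 18066/(0 - 17087) = 18066/(-17087) = 18066*(-1/17087) = -18066/17087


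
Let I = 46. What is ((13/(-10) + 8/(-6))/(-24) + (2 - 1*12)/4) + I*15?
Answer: 495079/720 ≈ 687.61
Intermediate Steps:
((13/(-10) + 8/(-6))/(-24) + (2 - 1*12)/4) + I*15 = ((13/(-10) + 8/(-6))/(-24) + (2 - 1*12)/4) + 46*15 = ((13*(-⅒) + 8*(-⅙))*(-1/24) + (2 - 12)*(¼)) + 690 = ((-13/10 - 4/3)*(-1/24) - 10*¼) + 690 = (-79/30*(-1/24) - 5/2) + 690 = (79/720 - 5/2) + 690 = -1721/720 + 690 = 495079/720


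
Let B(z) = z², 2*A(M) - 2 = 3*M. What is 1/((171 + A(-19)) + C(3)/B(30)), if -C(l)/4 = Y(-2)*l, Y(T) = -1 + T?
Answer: 50/7177 ≈ 0.0069667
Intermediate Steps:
A(M) = 1 + 3*M/2 (A(M) = 1 + (3*M)/2 = 1 + 3*M/2)
C(l) = 12*l (C(l) = -4*(-1 - 2)*l = -(-12)*l = 12*l)
1/((171 + A(-19)) + C(3)/B(30)) = 1/((171 + (1 + (3/2)*(-19))) + (12*3)/(30²)) = 1/((171 + (1 - 57/2)) + 36/900) = 1/((171 - 55/2) + 36*(1/900)) = 1/(287/2 + 1/25) = 1/(7177/50) = 50/7177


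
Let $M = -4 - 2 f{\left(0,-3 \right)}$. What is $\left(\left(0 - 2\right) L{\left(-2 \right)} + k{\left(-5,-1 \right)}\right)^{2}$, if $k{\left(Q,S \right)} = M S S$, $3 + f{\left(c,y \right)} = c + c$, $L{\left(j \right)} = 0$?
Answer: $4$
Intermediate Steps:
$f{\left(c,y \right)} = -3 + 2 c$ ($f{\left(c,y \right)} = -3 + \left(c + c\right) = -3 + 2 c$)
$M = 2$ ($M = -4 - 2 \left(-3 + 2 \cdot 0\right) = -4 - 2 \left(-3 + 0\right) = -4 - -6 = -4 + 6 = 2$)
$k{\left(Q,S \right)} = 2 S^{2}$ ($k{\left(Q,S \right)} = 2 S S = 2 S^{2}$)
$\left(\left(0 - 2\right) L{\left(-2 \right)} + k{\left(-5,-1 \right)}\right)^{2} = \left(\left(0 - 2\right) 0 + 2 \left(-1\right)^{2}\right)^{2} = \left(\left(-2\right) 0 + 2 \cdot 1\right)^{2} = \left(0 + 2\right)^{2} = 2^{2} = 4$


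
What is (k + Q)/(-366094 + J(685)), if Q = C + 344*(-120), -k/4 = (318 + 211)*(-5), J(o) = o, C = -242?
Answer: 3438/40601 ≈ 0.084678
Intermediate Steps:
k = 10580 (k = -4*(318 + 211)*(-5) = -2116*(-5) = -4*(-2645) = 10580)
Q = -41522 (Q = -242 + 344*(-120) = -242 - 41280 = -41522)
(k + Q)/(-366094 + J(685)) = (10580 - 41522)/(-366094 + 685) = -30942/(-365409) = -30942*(-1/365409) = 3438/40601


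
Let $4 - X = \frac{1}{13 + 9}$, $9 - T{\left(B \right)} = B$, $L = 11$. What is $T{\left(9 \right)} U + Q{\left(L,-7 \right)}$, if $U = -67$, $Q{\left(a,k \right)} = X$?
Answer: $\frac{87}{22} \approx 3.9545$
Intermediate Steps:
$T{\left(B \right)} = 9 - B$
$X = \frac{87}{22}$ ($X = 4 - \frac{1}{13 + 9} = 4 - \frac{1}{22} = \frac{87}{22} \approx 3.9545$)
$Q{\left(a,k \right)} = \frac{87}{22}$
$T{\left(9 \right)} U + Q{\left(L,-7 \right)} = \left(9 - 9\right) \left(-67\right) + \frac{87}{22} = 0 \left(-67\right) + \frac{87}{22} = 0 + \frac{87}{22} = \frac{87}{22}$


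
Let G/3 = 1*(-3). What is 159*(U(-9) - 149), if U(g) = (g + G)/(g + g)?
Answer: -23532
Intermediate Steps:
G = -9 (G = 3*(1*(-3)) = 3*(-3) = -9)
U(g) = (-9 + g)/(2*g) (U(g) = (g - 9)/(g + g) = (-9 + g)/((2*g)) = (-9 + g)*(1/(2*g)) = (-9 + g)/(2*g))
159*(U(-9) - 149) = 159*((1/2)*(-9 - 9)/(-9) - 149) = 159*((1/2)*(-1/9)*(-18) - 149) = 159*(1 - 149) = 159*(-148) = -23532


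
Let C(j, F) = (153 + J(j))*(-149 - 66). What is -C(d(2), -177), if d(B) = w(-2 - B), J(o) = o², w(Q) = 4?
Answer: 36335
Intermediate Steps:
d(B) = 4
C(j, F) = -32895 - 215*j² (C(j, F) = (153 + j²)*(-149 - 66) = (153 + j²)*(-215) = -32895 - 215*j²)
-C(d(2), -177) = -(-32895 - 215*4²) = -(-32895 - 215*16) = -(-32895 - 3440) = -1*(-36335) = 36335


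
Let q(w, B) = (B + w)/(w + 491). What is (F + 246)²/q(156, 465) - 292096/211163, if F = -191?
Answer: 17960937083/5701401 ≈ 3150.3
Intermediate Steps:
q(w, B) = (B + w)/(491 + w)
(F + 246)²/q(156, 465) - 292096/211163 = (-191 + 246)²/(((465 + 156)/(491 + 156))) - 292096/211163 = 55²/((621/647)) - 292096*1/211163 = 3025/(((1/647)*621)) - 292096/211163 = 3025/(621/647) - 292096/211163 = 3025*(647/621) - 292096/211163 = 1957175/621 - 292096/211163 = 17960937083/5701401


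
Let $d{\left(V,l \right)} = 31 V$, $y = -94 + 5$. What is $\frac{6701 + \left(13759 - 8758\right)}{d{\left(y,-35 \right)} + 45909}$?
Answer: $\frac{5851}{21575} \approx 0.27119$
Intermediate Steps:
$y = -89$
$\frac{6701 + \left(13759 - 8758\right)}{d{\left(y,-35 \right)} + 45909} = \frac{6701 + \left(13759 - 8758\right)}{31 \left(-89\right) + 45909} = \frac{6701 + \left(13759 - 8758\right)}{-2759 + 45909} = \frac{6701 + 5001}{43150} = 11702 \cdot \frac{1}{43150} = \frac{5851}{21575}$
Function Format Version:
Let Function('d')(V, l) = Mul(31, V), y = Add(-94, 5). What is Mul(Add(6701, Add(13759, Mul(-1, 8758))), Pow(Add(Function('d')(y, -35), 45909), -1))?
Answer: Rational(5851, 21575) ≈ 0.27119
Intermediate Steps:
y = -89
Mul(Add(6701, Add(13759, Mul(-1, 8758))), Pow(Add(Function('d')(y, -35), 45909), -1)) = Mul(Add(6701, Add(13759, Mul(-1, 8758))), Pow(Add(Mul(31, -89), 45909), -1)) = Mul(Add(6701, Add(13759, -8758)), Pow(Add(-2759, 45909), -1)) = Mul(Add(6701, 5001), Pow(43150, -1)) = Mul(11702, Rational(1, 43150)) = Rational(5851, 21575)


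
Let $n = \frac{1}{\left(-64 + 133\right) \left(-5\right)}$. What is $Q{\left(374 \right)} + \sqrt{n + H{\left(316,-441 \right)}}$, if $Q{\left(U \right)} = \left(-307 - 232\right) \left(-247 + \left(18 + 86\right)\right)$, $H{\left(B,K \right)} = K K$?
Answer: $77077 + \frac{2 \sqrt{5787025170}}{345} \approx 77518.0$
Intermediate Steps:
$H{\left(B,K \right)} = K^{2}$
$n = - \frac{1}{345}$ ($n = \frac{1}{69 \left(-5\right)} = \frac{1}{-345} = - \frac{1}{345} \approx -0.0028986$)
$Q{\left(U \right)} = 77077$ ($Q{\left(U \right)} = - 539 \left(-247 + 104\right) = \left(-539\right) \left(-143\right) = 77077$)
$Q{\left(374 \right)} + \sqrt{n + H{\left(316,-441 \right)}} = 77077 + \sqrt{- \frac{1}{345} + \left(-441\right)^{2}} = 77077 + \sqrt{- \frac{1}{345} + 194481} = 77077 + \sqrt{\frac{67095944}{345}} = 77077 + \frac{2 \sqrt{5787025170}}{345}$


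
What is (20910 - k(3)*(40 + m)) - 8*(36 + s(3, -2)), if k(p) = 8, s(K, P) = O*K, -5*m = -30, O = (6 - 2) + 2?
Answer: 20110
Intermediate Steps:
O = 6 (O = 4 + 2 = 6)
m = 6 (m = -⅕*(-30) = 6)
s(K, P) = 6*K
(20910 - k(3)*(40 + m)) - 8*(36 + s(3, -2)) = (20910 - 8*(40 + 6)) - 8*(36 + 6*3) = (20910 - 8*46) - 8*(36 + 18) = (20910 - 1*368) - 8*54 = (20910 - 368) - 432 = 20542 - 432 = 20110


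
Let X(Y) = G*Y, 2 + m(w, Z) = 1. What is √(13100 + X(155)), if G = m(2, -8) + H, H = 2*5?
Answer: √14495 ≈ 120.40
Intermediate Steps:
m(w, Z) = -1 (m(w, Z) = -2 + 1 = -1)
H = 10
G = 9 (G = -1 + 10 = 9)
X(Y) = 9*Y
√(13100 + X(155)) = √(13100 + 9*155) = √(13100 + 1395) = √14495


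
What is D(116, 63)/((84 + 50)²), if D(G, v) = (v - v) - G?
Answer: -29/4489 ≈ -0.0064602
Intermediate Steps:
D(G, v) = -G (D(G, v) = 0 - G = -G)
D(116, 63)/((84 + 50)²) = (-1*116)/((84 + 50)²) = -116/(134²) = -116/17956 = -116*1/17956 = -29/4489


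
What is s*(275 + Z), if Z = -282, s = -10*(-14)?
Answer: -980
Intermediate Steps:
s = 140
s*(275 + Z) = 140*(275 - 282) = 140*(-7) = -980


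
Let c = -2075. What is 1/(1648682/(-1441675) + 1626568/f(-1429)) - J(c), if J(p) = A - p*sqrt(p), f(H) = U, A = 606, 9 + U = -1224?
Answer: -1422293016846711/2347015246306 - 10375*I*sqrt(83) ≈ -606.0 - 94521.0*I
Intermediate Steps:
U = -1233 (U = -9 - 1224 = -1233)
f(H) = -1233
J(p) = 606 - p**(3/2) (J(p) = 606 - p*sqrt(p) = 606 - p**(3/2))
1/(1648682/(-1441675) + 1626568/f(-1429)) - J(c) = 1/(1648682/(-1441675) + 1626568/(-1233)) - (606 - (-2075)**(3/2)) = 1/(1648682*(-1/1441675) + 1626568*(-1/1233)) - (606 - (-10375)*I*sqrt(83)) = 1/(-1648682/1441675 - 1626568/1233) - (606 + 10375*I*sqrt(83)) = 1/(-2347015246306/1777585275) + (-606 - 10375*I*sqrt(83)) = -1777585275/2347015246306 + (-606 - 10375*I*sqrt(83)) = -1422293016846711/2347015246306 - 10375*I*sqrt(83)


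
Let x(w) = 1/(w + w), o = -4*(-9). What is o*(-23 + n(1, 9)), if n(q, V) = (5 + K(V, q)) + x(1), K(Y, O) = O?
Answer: -594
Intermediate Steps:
o = 36
x(w) = 1/(2*w)
n(q, V) = 11/2 + q (n(q, V) = (5 + q) + (½)/1 = (5 + q) + (½)*1 = (5 + q) + ½ = 11/2 + q)
o*(-23 + n(1, 9)) = 36*(-23 + (11/2 + 1)) = 36*(-23 + 13/2) = 36*(-33/2) = -594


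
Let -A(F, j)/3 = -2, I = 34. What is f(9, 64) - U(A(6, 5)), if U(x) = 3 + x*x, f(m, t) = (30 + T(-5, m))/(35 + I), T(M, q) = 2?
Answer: -2659/69 ≈ -38.536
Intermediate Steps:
A(F, j) = 6 (A(F, j) = -3*(-2) = 6)
f(m, t) = 32/69 (f(m, t) = (30 + 2)/(35 + 34) = 32/69)
U(x) = 3 + x²
f(9, 64) - U(A(6, 5)) = 32/69 - (3 + 6²) = 32/69 - (3 + 36) = 32/69 - 1*39 = 32/69 - 39 = -2659/69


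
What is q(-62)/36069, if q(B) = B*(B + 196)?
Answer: -8308/36069 ≈ -0.23034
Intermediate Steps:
q(B) = B*(196 + B)
q(-62)/36069 = -62*(196 - 62)/36069 = -62*134*(1/36069) = -8308*1/36069 = -8308/36069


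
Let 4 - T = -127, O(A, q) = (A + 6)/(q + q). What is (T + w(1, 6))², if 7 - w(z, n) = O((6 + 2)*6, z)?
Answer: 12321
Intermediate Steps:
O(A, q) = (6 + A)/(2*q) (O(A, q) = (6 + A)/((2*q)) = (6 + A)*(1/(2*q)) = (6 + A)/(2*q))
w(z, n) = 7 - 27/z (w(z, n) = 7 - (6 + (6 + 2)*6)/(2*z) = 7 - (6 + 8*6)/(2*z) = 7 - (6 + 48)/(2*z) = 7 - 54/(2*z) = 7 - 27/z)
T = 131 (T = 4 - 1*(-127) = 4 + 127 = 131)
(T + w(1, 6))² = (131 + (7 - 27/1))² = (131 + (7 - 27*1))² = (131 + (7 - 27))² = (131 - 20)² = 111² = 12321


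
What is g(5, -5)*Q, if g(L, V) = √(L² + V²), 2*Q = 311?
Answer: 1555*√2/2 ≈ 1099.6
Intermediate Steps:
Q = 311/2 (Q = (½)*311 = 311/2 ≈ 155.50)
g(5, -5)*Q = √(5² + (-5)²)*(311/2) = √(25 + 25)*(311/2) = √50*(311/2) = (5*√2)*(311/2) = 1555*√2/2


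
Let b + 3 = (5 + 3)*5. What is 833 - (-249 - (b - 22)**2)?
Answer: 1307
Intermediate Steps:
b = 37 (b = -3 + (5 + 3)*5 = -3 + 8*5 = -3 + 40 = 37)
833 - (-249 - (b - 22)**2) = 833 - (-249 - (37 - 22)**2) = 833 - (-249 - 1*15**2) = 833 - (-249 - 1*225) = 833 - (-249 - 225) = 833 - 1*(-474) = 833 + 474 = 1307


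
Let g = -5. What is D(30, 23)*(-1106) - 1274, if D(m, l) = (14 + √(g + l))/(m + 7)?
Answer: -62622/37 - 3318*√2/37 ≈ -1819.3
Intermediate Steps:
D(m, l) = (14 + √(-5 + l))/(7 + m) (D(m, l) = (14 + √(-5 + l))/(m + 7) = (14 + √(-5 + l))/(7 + m))
D(30, 23)*(-1106) - 1274 = ((14 + √(-5 + 23))/(7 + 30))*(-1106) - 1274 = ((14 + √18)/37)*(-1106) - 1274 = ((14 + 3*√2)/37)*(-1106) - 1274 = (14/37 + 3*√2/37)*(-1106) - 1274 = (-15484/37 - 3318*√2/37) - 1274 = -62622/37 - 3318*√2/37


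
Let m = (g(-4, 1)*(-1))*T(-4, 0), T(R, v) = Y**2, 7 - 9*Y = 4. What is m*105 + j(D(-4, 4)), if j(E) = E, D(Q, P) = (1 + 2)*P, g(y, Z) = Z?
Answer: 1/3 ≈ 0.33333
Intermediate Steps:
Y = 1/3 (Y = 7/9 - 1/9*4 = 7/9 - 4/9 = 1/3 ≈ 0.33333)
T(R, v) = 1/9 (T(R, v) = (1/3)**2 = 1/9)
D(Q, P) = 3*P
m = -1/9 (m = (1*(-1))*(1/9) = -1*1/9 = -1/9 ≈ -0.11111)
m*105 + j(D(-4, 4)) = -1/9*105 + 3*4 = -35/3 + 12 = 1/3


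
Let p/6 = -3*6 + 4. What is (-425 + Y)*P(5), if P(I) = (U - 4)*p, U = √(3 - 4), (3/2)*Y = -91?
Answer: -163184 + 40796*I ≈ -1.6318e+5 + 40796.0*I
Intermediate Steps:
p = -84 (p = 6*(-3*6 + 4) = 6*(-18 + 4) = 6*(-14) = -84)
Y = -182/3 (Y = (⅔)*(-91) = -182/3 ≈ -60.667)
U = I (U = √(-1) = I ≈ 1.0*I)
P(I) = 336 - 84*I (P(I) = (I - 4)*(-84) = (-4 + I)*(-84) = 336 - 84*I)
(-425 + Y)*P(5) = (-425 - 182/3)*(336 - 84*I) = -1457*(336 - 84*I)/3 = -163184 + 40796*I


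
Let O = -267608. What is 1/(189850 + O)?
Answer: -1/77758 ≈ -1.2860e-5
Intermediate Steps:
1/(189850 + O) = 1/(189850 - 267608) = 1/(-77758) = -1/77758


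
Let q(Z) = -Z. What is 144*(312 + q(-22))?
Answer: 48096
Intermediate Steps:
144*(312 + q(-22)) = 144*(312 - 1*(-22)) = 144*(312 + 22) = 144*334 = 48096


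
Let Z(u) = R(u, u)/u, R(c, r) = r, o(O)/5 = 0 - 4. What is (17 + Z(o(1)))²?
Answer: 324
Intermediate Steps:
o(O) = -20 (o(O) = 5*(0 - 4) = 5*(-4) = -20)
Z(u) = 1 (Z(u) = u/u = 1)
(17 + Z(o(1)))² = (17 + 1)² = 18² = 324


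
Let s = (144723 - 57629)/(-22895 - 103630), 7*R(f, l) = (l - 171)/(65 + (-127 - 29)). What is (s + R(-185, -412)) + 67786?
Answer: 780475364321/11513775 ≈ 67786.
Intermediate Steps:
R(f, l) = 171/637 - l/637 (R(f, l) = ((l - 171)/(65 + (-127 - 29)))/7 = ((-171 + l)/(65 - 156))/7 = ((-171 + l)/(-91))/7 = ((-171 + l)*(-1/91))/7 = (171/91 - l/91)/7 = 171/637 - l/637)
s = -12442/18075 (s = 87094/(-126525) = 87094*(-1/126525) = -12442/18075 ≈ -0.68835)
(s + R(-185, -412)) + 67786 = (-12442/18075 + (171/637 - 1/637*(-412))) + 67786 = (-12442/18075 + (171/637 + 412/637)) + 67786 = (-12442/18075 + 583/637) + 67786 = 2612171/11513775 + 67786 = 780475364321/11513775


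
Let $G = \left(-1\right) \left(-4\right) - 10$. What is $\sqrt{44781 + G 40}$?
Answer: $21 \sqrt{101} \approx 211.05$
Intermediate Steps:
$G = -6$ ($G = 4 - 10 = -6$)
$\sqrt{44781 + G 40} = \sqrt{44781 - 240} = \sqrt{44541} = 21 \sqrt{101}$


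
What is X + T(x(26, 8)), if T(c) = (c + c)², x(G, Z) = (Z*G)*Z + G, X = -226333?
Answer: 11198067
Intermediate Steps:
x(G, Z) = G + G*Z² (x(G, Z) = (G*Z)*Z + G = G*Z² + G = G + G*Z²)
T(c) = 4*c² (T(c) = (2*c)² = 4*c²)
X + T(x(26, 8)) = -226333 + 4*(26*(1 + 8²))² = -226333 + 4*(26*(1 + 64))² = -226333 + 4*(26*65)² = -226333 + 4*1690² = -226333 + 4*2856100 = -226333 + 11424400 = 11198067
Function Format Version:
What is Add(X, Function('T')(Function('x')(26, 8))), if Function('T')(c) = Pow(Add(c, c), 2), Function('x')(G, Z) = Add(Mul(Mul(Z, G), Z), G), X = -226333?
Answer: 11198067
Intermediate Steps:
Function('x')(G, Z) = Add(G, Mul(G, Pow(Z, 2))) (Function('x')(G, Z) = Add(Mul(Mul(G, Z), Z), G) = Add(Mul(G, Pow(Z, 2)), G) = Add(G, Mul(G, Pow(Z, 2))))
Function('T')(c) = Mul(4, Pow(c, 2)) (Function('T')(c) = Pow(Mul(2, c), 2) = Mul(4, Pow(c, 2)))
Add(X, Function('T')(Function('x')(26, 8))) = Add(-226333, Mul(4, Pow(Mul(26, Add(1, Pow(8, 2))), 2))) = Add(-226333, Mul(4, Pow(Mul(26, Add(1, 64)), 2))) = Add(-226333, Mul(4, Pow(Mul(26, 65), 2))) = Add(-226333, Mul(4, Pow(1690, 2))) = Add(-226333, Mul(4, 2856100)) = Add(-226333, 11424400) = 11198067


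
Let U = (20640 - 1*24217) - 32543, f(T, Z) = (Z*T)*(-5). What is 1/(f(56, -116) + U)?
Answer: -1/3640 ≈ -0.00027473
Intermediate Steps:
f(T, Z) = -5*T*Z (f(T, Z) = (T*Z)*(-5) = -5*T*Z)
U = -36120 (U = (20640 - 24217) - 32543 = -3577 - 32543 = -36120)
1/(f(56, -116) + U) = 1/(-5*56*(-116) - 36120) = 1/(32480 - 36120) = 1/(-3640) = -1/3640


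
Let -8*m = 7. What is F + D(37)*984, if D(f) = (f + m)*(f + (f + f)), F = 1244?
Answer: 3946961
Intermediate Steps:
m = -7/8 (m = -⅛*7 = -7/8 ≈ -0.87500)
D(f) = 3*f*(-7/8 + f) (D(f) = (f - 7/8)*(f + (f + f)) = (-7/8 + f)*(f + 2*f) = (-7/8 + f)*(3*f) = 3*f*(-7/8 + f))
F + D(37)*984 = 1244 + ((3/8)*37*(-7 + 8*37))*984 = 1244 + ((3/8)*37*(-7 + 296))*984 = 1244 + ((3/8)*37*289)*984 = 1244 + (32079/8)*984 = 1244 + 3945717 = 3946961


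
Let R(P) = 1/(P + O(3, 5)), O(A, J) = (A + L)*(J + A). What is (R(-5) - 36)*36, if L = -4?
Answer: -16884/13 ≈ -1298.8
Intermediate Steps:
O(A, J) = (-4 + A)*(A + J) (O(A, J) = (A - 4)*(J + A) = (-4 + A)*(A + J))
R(P) = 1/(-8 + P) (R(P) = 1/(P + (3² - 4*3 - 4*5 + 3*5)) = 1/(P + (9 - 12 - 20 + 15)) = 1/(P - 8) = 1/(-8 + P))
(R(-5) - 36)*36 = (1/(-8 - 5) - 36)*36 = (1/(-13) - 36)*36 = (-1/13 - 36)*36 = -469/13*36 = -16884/13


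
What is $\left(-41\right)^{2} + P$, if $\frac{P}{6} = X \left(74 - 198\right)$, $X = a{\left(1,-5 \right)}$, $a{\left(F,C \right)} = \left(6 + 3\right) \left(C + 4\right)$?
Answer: $8377$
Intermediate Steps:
$a{\left(F,C \right)} = 36 + 9 C$ ($a{\left(F,C \right)} = 9 \left(4 + C\right) = 36 + 9 C$)
$X = -9$ ($X = 36 + 9 \left(-5\right) = 36 - 45 = -9$)
$P = 6696$ ($P = 6 \left(- 9 \left(74 - 198\right)\right) = 6 \left(\left(-9\right) \left(-124\right)\right) = 6 \cdot 1116 = 6696$)
$\left(-41\right)^{2} + P = \left(-41\right)^{2} + 6696 = 1681 + 6696 = 8377$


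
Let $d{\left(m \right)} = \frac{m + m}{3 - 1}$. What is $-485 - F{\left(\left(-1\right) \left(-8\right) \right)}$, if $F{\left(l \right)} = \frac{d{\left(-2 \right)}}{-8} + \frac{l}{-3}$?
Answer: $- \frac{5791}{12} \approx -482.58$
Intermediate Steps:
$d{\left(m \right)} = m$ ($d{\left(m \right)} = \frac{2 m}{2} = 2 m \frac{1}{2} = m$)
$F{\left(l \right)} = \frac{1}{4} - \frac{l}{3}$ ($F{\left(l \right)} = - \frac{2}{-8} + \frac{l}{-3} = \left(-2\right) \left(- \frac{1}{8}\right) + l \left(- \frac{1}{3}\right) = \frac{1}{4} - \frac{l}{3}$)
$-485 - F{\left(\left(-1\right) \left(-8\right) \right)} = -485 - \left(\frac{1}{4} - \frac{\left(-1\right) \left(-8\right)}{3}\right) = -485 - \left(\frac{1}{4} - \frac{8}{3}\right) = -485 - - \frac{29}{12} = -485 + \frac{29}{12} = - \frac{5791}{12}$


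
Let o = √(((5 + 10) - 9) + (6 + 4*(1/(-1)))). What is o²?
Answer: 8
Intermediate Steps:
o = 2*√2 (o = √((15 - 9) + (6 + 4*(1*(-1)))) = √(6 + (6 + 4*(-1))) = √(6 + (6 - 4)) = √(6 + 2) = √8 = 2*√2 ≈ 2.8284)
o² = (2*√2)² = 8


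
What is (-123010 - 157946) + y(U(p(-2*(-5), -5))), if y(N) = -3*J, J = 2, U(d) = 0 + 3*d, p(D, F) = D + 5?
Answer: -280962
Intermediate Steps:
p(D, F) = 5 + D
U(d) = 3*d
y(N) = -6 (y(N) = -3*2 = -6)
(-123010 - 157946) + y(U(p(-2*(-5), -5))) = (-123010 - 157946) - 6 = -280956 - 6 = -280962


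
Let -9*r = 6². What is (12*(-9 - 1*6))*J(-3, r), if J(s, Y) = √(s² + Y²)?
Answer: -900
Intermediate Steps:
r = -4 (r = -⅑*6² = -⅑*36 = -4)
J(s, Y) = √(Y² + s²)
(12*(-9 - 1*6))*J(-3, r) = (12*(-9 - 1*6))*√((-4)² + (-3)²) = (12*(-9 - 6))*√(16 + 9) = (12*(-15))*√25 = -180*5 = -900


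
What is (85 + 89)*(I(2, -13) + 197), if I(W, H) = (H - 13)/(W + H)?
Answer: 381582/11 ≈ 34689.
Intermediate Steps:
I(W, H) = (-13 + H)/(H + W)
(85 + 89)*(I(2, -13) + 197) = (85 + 89)*((-13 - 13)/(-13 + 2) + 197) = 174*(-26/(-11) + 197) = 174*(-1/11*(-26) + 197) = 174*(26/11 + 197) = 174*(2193/11) = 381582/11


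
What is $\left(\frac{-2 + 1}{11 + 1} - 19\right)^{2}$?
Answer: $\frac{52441}{144} \approx 364.17$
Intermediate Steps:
$\left(\frac{-2 + 1}{11 + 1} - 19\right)^{2} = \left(- \frac{1}{12} - 19\right)^{2} = \left(- \frac{229}{12}\right)^{2} = \frac{52441}{144}$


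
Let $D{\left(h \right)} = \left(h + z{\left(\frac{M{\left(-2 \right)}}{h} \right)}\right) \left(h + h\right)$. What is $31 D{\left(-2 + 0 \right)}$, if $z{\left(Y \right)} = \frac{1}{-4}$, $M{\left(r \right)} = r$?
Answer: $279$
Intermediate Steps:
$z{\left(Y \right)} = - \frac{1}{4}$
$D{\left(h \right)} = 2 h \left(- \frac{1}{4} + h\right)$ ($D{\left(h \right)} = \left(h - \frac{1}{4}\right) \left(h + h\right) = \left(- \frac{1}{4} + h\right) 2 h = 2 h \left(- \frac{1}{4} + h\right)$)
$31 D{\left(-2 + 0 \right)} = 31 \frac{\left(-2 + 0\right) \left(-1 + 4 \left(-2 + 0\right)\right)}{2} = 31 \cdot \frac{1}{2} \left(-2\right) \left(-1 + 4 \left(-2\right)\right) = 31 \cdot \frac{1}{2} \left(-2\right) \left(-1 - 8\right) = 31 \cdot \frac{1}{2} \left(-2\right) \left(-9\right) = 31 \cdot 9 = 279$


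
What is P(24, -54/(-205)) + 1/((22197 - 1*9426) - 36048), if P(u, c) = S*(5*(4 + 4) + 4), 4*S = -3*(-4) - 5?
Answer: 1792328/23277 ≈ 77.000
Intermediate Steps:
S = 7/4 (S = (-3*(-4) - 5)/4 = (12 - 5)/4 = (¼)*7 = 7/4 ≈ 1.7500)
P(u, c) = 77 (P(u, c) = 7*(5*(4 + 4) + 4)/4 = 7*(5*8 + 4)/4 = 7*(40 + 4)/4 = (7/4)*44 = 77)
P(24, -54/(-205)) + 1/((22197 - 1*9426) - 36048) = 77 + 1/((22197 - 1*9426) - 36048) = 77 + 1/((22197 - 9426) - 36048) = 77 + 1/(12771 - 36048) = 77 + 1/(-23277) = 77 - 1/23277 = 1792328/23277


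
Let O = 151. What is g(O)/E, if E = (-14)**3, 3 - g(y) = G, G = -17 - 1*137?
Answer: -157/2744 ≈ -0.057216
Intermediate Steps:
G = -154 (G = -17 - 137 = -154)
g(y) = 157 (g(y) = 3 - 1*(-154) = 3 + 154 = 157)
E = -2744
g(O)/E = 157/(-2744) = 157*(-1/2744) = -157/2744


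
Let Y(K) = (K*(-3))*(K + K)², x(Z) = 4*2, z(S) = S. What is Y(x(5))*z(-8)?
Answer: 49152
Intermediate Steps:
x(Z) = 8
Y(K) = -12*K³ (Y(K) = (-3*K)*(2*K)² = (-3*K)*(4*K²) = -12*K³)
Y(x(5))*z(-8) = -12*8³*(-8) = -12*512*(-8) = -6144*(-8) = 49152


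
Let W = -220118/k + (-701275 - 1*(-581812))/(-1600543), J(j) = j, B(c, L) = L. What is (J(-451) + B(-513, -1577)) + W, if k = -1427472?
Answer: -2316455122532339/1142365158648 ≈ -2027.8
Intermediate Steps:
W = 261419205805/1142365158648 (W = -220118/(-1427472) + (-701275 - 1*(-581812))/(-1600543) = -220118*(-1/1427472) + (-701275 + 581812)*(-1/1600543) = 110059/713736 - 119463*(-1/1600543) = 110059/713736 + 119463/1600543 = 261419205805/1142365158648 ≈ 0.22884)
(J(-451) + B(-513, -1577)) + W = (-451 - 1577) + 261419205805/1142365158648 = -2028 + 261419205805/1142365158648 = -2316455122532339/1142365158648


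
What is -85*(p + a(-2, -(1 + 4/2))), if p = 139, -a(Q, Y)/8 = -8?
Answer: -17255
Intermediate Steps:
a(Q, Y) = 64 (a(Q, Y) = -8*(-8) = 64)
-85*(p + a(-2, -(1 + 4/2))) = -85*(139 + 64) = -85*203 = -17255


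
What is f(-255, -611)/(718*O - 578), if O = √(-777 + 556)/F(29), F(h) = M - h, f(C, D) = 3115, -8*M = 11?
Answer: -3126939795/794673458 + 1086973020*I*√221/6754724393 ≈ -3.9349 + 2.3923*I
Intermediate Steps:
M = -11/8 (M = -⅛*11 = -11/8 ≈ -1.3750)
F(h) = -11/8 - h
O = -8*I*√221/243 (O = √(-777 + 556)/(-11/8 - 1*29) = √(-221)/(-11/8 - 29) = (I*√221)/(-243/8) = (I*√221)*(-8/243) = -8*I*√221/243 ≈ -0.48942*I)
f(-255, -611)/(718*O - 578) = 3115/(718*(-8*I*√221/243) - 578) = 3115/(-5744*I*√221/243 - 578) = 3115/(-578 - 5744*I*√221/243)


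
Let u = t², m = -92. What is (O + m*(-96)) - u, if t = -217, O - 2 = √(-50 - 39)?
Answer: -38255 + I*√89 ≈ -38255.0 + 9.434*I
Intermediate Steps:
O = 2 + I*√89 (O = 2 + √(-50 - 39) = 2 + √(-89) = 2 + I*√89 ≈ 2.0 + 9.434*I)
u = 47089 (u = (-217)² = 47089)
(O + m*(-96)) - u = ((2 + I*√89) - 92*(-96)) - 1*47089 = ((2 + I*√89) + 8832) - 47089 = (8834 + I*√89) - 47089 = -38255 + I*√89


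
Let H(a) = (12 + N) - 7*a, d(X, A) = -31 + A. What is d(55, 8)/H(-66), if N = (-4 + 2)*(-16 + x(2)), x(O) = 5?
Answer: -23/496 ≈ -0.046371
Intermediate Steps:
N = 22 (N = (-4 + 2)*(-16 + 5) = -2*(-11) = 22)
H(a) = 34 - 7*a (H(a) = (12 + 22) - 7*a = 34 - 7*a)
d(55, 8)/H(-66) = (-31 + 8)/(34 - 7*(-66)) = -23/(34 + 462) = -23/496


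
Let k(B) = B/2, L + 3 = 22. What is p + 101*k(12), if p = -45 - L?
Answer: 542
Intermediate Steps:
L = 19 (L = -3 + 22 = 19)
k(B) = B/2 (k(B) = B*(1/2) = B/2)
p = -64 (p = -45 - 1*19 = -45 - 19 = -64)
p + 101*k(12) = -64 + 101*((1/2)*12) = -64 + 101*6 = -64 + 606 = 542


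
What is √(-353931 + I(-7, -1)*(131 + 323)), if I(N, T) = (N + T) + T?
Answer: I*√358017 ≈ 598.35*I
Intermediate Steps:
I(N, T) = N + 2*T
√(-353931 + I(-7, -1)*(131 + 323)) = √(-353931 + (-7 + 2*(-1))*(131 + 323)) = √(-353931 + (-7 - 2)*454) = √(-353931 - 9*454) = √(-353931 - 4086) = √(-358017) = I*√358017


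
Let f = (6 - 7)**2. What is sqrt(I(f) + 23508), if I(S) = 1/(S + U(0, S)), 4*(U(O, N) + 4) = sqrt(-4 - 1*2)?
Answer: 2*sqrt((70523 - 5877*I*sqrt(6))/(12 - I*sqrt(6))) ≈ 153.32 - 0.00021301*I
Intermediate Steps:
f = 1 (f = (-1)**2 = 1)
U(O, N) = -4 + I*sqrt(6)/4 (U(O, N) = -4 + sqrt(-4 - 1*2)/4 = -4 + sqrt(-4 - 2)/4 = -4 + sqrt(-6)/4 = -4 + (I*sqrt(6))/4 = -4 + I*sqrt(6)/4)
I(S) = 1/(-4 + S + I*sqrt(6)/4) (I(S) = 1/(S + (-4 + I*sqrt(6)/4)) = 1/(-4 + S + I*sqrt(6)/4))
sqrt(I(f) + 23508) = sqrt(4/(-16 + 4*1 + I*sqrt(6)) + 23508) = sqrt(4/(-16 + 4 + I*sqrt(6)) + 23508) = sqrt(4/(-12 + I*sqrt(6)) + 23508) = sqrt(23508 + 4/(-12 + I*sqrt(6)))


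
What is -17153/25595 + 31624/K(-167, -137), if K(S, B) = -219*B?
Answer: 294774821/767926785 ≈ 0.38386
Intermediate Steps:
-17153/25595 + 31624/K(-167, -137) = -17153/25595 + 31624/((-219*(-137))) = -17153*1/25595 + 31624/30003 = -17153/25595 + 31624*(1/30003) = -17153/25595 + 31624/30003 = 294774821/767926785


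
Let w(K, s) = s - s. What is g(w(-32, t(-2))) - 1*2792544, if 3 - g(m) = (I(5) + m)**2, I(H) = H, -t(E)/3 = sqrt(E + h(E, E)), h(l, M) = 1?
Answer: -2792566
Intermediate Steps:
t(E) = -3*sqrt(1 + E) (t(E) = -3*sqrt(E + 1) = -3*sqrt(1 + E))
w(K, s) = 0
g(m) = 3 - (5 + m)**2
g(w(-32, t(-2))) - 1*2792544 = (3 - (5 + 0)**2) - 1*2792544 = (3 - 1*5**2) - 2792544 = (3 - 1*25) - 2792544 = (3 - 25) - 2792544 = -22 - 2792544 = -2792566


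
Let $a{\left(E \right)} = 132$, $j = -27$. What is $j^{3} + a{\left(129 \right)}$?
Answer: $-19551$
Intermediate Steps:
$j^{3} + a{\left(129 \right)} = \left(-27\right)^{3} + 132 = -19683 + 132 = -19551$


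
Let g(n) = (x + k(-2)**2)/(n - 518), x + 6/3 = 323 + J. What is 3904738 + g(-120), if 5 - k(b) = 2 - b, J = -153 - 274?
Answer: 2491222949/638 ≈ 3.9047e+6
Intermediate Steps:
J = -427
k(b) = 3 + b (k(b) = 5 - (2 - b) = 5 + (-2 + b) = 3 + b)
x = -106 (x = -2 + (323 - 427) = -2 - 104 = -106)
g(n) = -105/(-518 + n) (g(n) = (-106 + (3 - 2)**2)/(n - 518) = (-106 + 1**2)/(-518 + n) = (-106 + 1)/(-518 + n) = -105/(-518 + n))
3904738 + g(-120) = 3904738 - 105/(-518 - 120) = 3904738 - 105/(-638) = 3904738 - 105*(-1/638) = 3904738 + 105/638 = 2491222949/638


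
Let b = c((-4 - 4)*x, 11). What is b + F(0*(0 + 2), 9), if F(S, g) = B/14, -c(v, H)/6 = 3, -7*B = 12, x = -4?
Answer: -888/49 ≈ -18.122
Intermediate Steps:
B = -12/7 (B = -1/7*12 = -12/7 ≈ -1.7143)
c(v, H) = -18 (c(v, H) = -6*3 = -18)
b = -18
F(S, g) = -6/49 (F(S, g) = -12/7/14 = -12/7*1/14 = -6/49)
b + F(0*(0 + 2), 9) = -18 - 6/49 = -888/49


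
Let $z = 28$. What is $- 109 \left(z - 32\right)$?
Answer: $436$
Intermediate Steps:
$- 109 \left(z - 32\right) = - 109 \left(28 - 32\right) = \left(-109\right) \left(-4\right) = 436$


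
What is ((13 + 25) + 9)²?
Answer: 2209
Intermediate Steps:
((13 + 25) + 9)² = (38 + 9)² = 47² = 2209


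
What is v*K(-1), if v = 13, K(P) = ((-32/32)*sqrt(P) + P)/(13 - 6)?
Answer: -13/7 - 13*I/7 ≈ -1.8571 - 1.8571*I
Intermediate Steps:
K(P) = -sqrt(P)/7 + P/7 (K(P) = ((-32*1/32)*sqrt(P) + P)/7 = (-sqrt(P) + P)*(1/7) = (P - sqrt(P))*(1/7) = -sqrt(P)/7 + P/7)
v*K(-1) = 13*(-I/7 + (1/7)*(-1)) = 13*(-I/7 - 1/7) = 13*(-1/7 - I/7) = -13/7 - 13*I/7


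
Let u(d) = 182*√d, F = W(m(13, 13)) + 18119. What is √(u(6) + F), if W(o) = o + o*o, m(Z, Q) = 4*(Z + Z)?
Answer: √(29039 + 182*√6) ≈ 171.71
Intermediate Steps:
m(Z, Q) = 8*Z (m(Z, Q) = 4*(2*Z) = 8*Z)
W(o) = o + o²
F = 29039 (F = (8*13)*(1 + 8*13) + 18119 = 104*(1 + 104) + 18119 = 104*105 + 18119 = 10920 + 18119 = 29039)
√(u(6) + F) = √(182*√6 + 29039) = √(29039 + 182*√6)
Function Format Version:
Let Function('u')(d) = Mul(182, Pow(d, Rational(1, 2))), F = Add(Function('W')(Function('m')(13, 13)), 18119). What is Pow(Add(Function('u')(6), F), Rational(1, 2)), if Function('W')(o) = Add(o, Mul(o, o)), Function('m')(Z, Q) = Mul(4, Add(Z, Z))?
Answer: Pow(Add(29039, Mul(182, Pow(6, Rational(1, 2)))), Rational(1, 2)) ≈ 171.71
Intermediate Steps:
Function('m')(Z, Q) = Mul(8, Z) (Function('m')(Z, Q) = Mul(4, Mul(2, Z)) = Mul(8, Z))
Function('W')(o) = Add(o, Pow(o, 2))
F = 29039 (F = Add(Mul(Mul(8, 13), Add(1, Mul(8, 13))), 18119) = Add(Mul(104, Add(1, 104)), 18119) = Add(Mul(104, 105), 18119) = Add(10920, 18119) = 29039)
Pow(Add(Function('u')(6), F), Rational(1, 2)) = Pow(Add(Mul(182, Pow(6, Rational(1, 2))), 29039), Rational(1, 2)) = Pow(Add(29039, Mul(182, Pow(6, Rational(1, 2)))), Rational(1, 2))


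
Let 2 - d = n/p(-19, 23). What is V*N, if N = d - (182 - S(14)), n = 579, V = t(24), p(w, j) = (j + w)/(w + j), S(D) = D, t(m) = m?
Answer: -17880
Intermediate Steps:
p(w, j) = 1 (p(w, j) = (j + w)/(j + w) = 1)
V = 24
d = -577 (d = 2 - 579/1 = 2 - 579 = -577)
N = -745 (N = -577 - (182 - 1*14) = -577 - (182 - 14) = -577 - 1*168 = -577 - 168 = -745)
V*N = 24*(-745) = -17880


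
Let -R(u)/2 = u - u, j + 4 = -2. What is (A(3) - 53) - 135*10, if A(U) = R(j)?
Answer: -1403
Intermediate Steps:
j = -6 (j = -4 - 2 = -6)
R(u) = 0 (R(u) = -2*(u - u) = -2*0 = 0)
A(U) = 0
(A(3) - 53) - 135*10 = (0 - 53) - 135*10 = -53 - 1350 = -1403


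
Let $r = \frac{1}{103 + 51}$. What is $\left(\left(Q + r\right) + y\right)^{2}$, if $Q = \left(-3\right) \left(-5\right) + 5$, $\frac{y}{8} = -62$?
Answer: $\frac{5373329809}{23716} \approx 2.2657 \cdot 10^{5}$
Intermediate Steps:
$y = -496$ ($y = 8 \left(-62\right) = -496$)
$r = \frac{1}{154} \approx 0.0064935$
$Q = 20$ ($Q = 15 + 5 = 20$)
$\left(\left(Q + r\right) + y\right)^{2} = \left(\left(20 + \frac{1}{154}\right) - 496\right)^{2} = \left(\frac{3081}{154} - 496\right)^{2} = \left(- \frac{73303}{154}\right)^{2} = \frac{5373329809}{23716}$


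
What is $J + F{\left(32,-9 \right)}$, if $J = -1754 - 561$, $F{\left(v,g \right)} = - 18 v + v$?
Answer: $-2859$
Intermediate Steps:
$F{\left(v,g \right)} = - 17 v$
$J = -2315$
$J + F{\left(32,-9 \right)} = -2315 - 544 = -2859$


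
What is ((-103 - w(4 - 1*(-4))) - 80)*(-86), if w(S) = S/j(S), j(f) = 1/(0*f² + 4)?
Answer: 18490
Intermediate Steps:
j(f) = ¼ (j(f) = 1/(0 + 4) = 1/4 = ¼)
w(S) = 4*S (w(S) = S/(¼) = S*4 = 4*S)
((-103 - w(4 - 1*(-4))) - 80)*(-86) = ((-103 - 4*(4 - 1*(-4))) - 80)*(-86) = ((-103 - 4*(4 + 4)) - 80)*(-86) = ((-103 - 4*8) - 80)*(-86) = ((-103 - 1*32) - 80)*(-86) = ((-103 - 32) - 80)*(-86) = (-135 - 80)*(-86) = -215*(-86) = 18490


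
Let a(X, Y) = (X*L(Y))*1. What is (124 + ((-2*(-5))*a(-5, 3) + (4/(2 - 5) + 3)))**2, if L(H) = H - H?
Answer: 142129/9 ≈ 15792.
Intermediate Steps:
L(H) = 0
a(X, Y) = 0 (a(X, Y) = (X*0)*1 = 0*1 = 0)
(124 + ((-2*(-5))*a(-5, 3) + (4/(2 - 5) + 3)))**2 = (124 + (-2*(-5)*0 + (4/(2 - 5) + 3)))**2 = (124 + (10*0 + (4/(-3) + 3)))**2 = (124 + (0 + (4*(-1/3) + 3)))**2 = (124 + (0 + (-4/3 + 3)))**2 = (124 + (0 + 5/3))**2 = (124 + 5/3)**2 = (377/3)**2 = 142129/9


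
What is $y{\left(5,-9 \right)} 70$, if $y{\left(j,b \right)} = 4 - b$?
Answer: $910$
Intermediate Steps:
$y{\left(5,-9 \right)} 70 = \left(4 - -9\right) 70 = \left(4 + 9\right) 70 = 13 \cdot 70 = 910$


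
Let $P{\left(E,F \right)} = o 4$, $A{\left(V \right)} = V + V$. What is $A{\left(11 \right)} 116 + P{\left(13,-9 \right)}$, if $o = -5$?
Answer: $2532$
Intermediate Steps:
$A{\left(V \right)} = 2 V$
$P{\left(E,F \right)} = -20$ ($P{\left(E,F \right)} = \left(-5\right) 4 = -20$)
$A{\left(11 \right)} 116 + P{\left(13,-9 \right)} = 2 \cdot 11 \cdot 116 - 20 = 22 \cdot 116 - 20 = 2552 - 20 = 2532$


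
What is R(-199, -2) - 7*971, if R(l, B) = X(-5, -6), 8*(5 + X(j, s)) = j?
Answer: -54421/8 ≈ -6802.6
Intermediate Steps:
X(j, s) = -5 + j/8
R(l, B) = -45/8 (R(l, B) = -5 + (1/8)*(-5) = -5 - 5/8 = -45/8)
R(-199, -2) - 7*971 = -45/8 - 7*971 = -45/8 - 1*6797 = -45/8 - 6797 = -54421/8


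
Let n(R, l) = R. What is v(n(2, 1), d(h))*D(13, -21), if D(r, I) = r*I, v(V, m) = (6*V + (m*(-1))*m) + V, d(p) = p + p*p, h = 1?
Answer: -2730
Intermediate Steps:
d(p) = p + p²
v(V, m) = -m² + 7*V (v(V, m) = (6*V + (-m)*m) + V = (6*V - m²) + V = (-m² + 6*V) + V = -m² + 7*V)
D(r, I) = I*r
v(n(2, 1), d(h))*D(13, -21) = (-(1*(1 + 1))² + 7*2)*(-21*13) = (-(1*2)² + 14)*(-273) = (-1*2² + 14)*(-273) = (-1*4 + 14)*(-273) = (-4 + 14)*(-273) = 10*(-273) = -2730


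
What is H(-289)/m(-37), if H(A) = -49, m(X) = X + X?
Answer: 49/74 ≈ 0.66216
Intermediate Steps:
m(X) = 2*X
H(-289)/m(-37) = -49/(2*(-37)) = -49/(-74) = -49*(-1/74) = 49/74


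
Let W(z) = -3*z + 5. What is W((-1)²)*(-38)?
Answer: -76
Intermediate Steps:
W(z) = 5 - 3*z
W((-1)²)*(-38) = (5 - 3*(-1)²)*(-38) = (5 - 3*1)*(-38) = (5 - 3)*(-38) = 2*(-38) = -76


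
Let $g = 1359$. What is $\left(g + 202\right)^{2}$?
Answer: $2436721$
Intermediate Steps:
$\left(g + 202\right)^{2} = \left(1359 + 202\right)^{2} = 1561^{2} = 2436721$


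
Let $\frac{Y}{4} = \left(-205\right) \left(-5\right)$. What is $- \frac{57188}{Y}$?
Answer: $- \frac{14297}{1025} \approx -13.948$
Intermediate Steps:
$Y = 4100$ ($Y = 4 \left(\left(-205\right) \left(-5\right)\right) = 4 \cdot 1025 = 4100$)
$- \frac{57188}{Y} = - \frac{57188}{4100} = \left(-57188\right) \frac{1}{4100} = - \frac{14297}{1025}$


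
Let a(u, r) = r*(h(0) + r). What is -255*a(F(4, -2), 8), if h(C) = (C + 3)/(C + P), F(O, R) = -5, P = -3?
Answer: -14280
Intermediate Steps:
h(C) = (3 + C)/(-3 + C) (h(C) = (C + 3)/(C - 3) = (3 + C)/(-3 + C))
a(u, r) = r*(-1 + r) (a(u, r) = r*((3 + 0)/(-3 + 0) + r) = r*(3/(-3) + r) = r*(-1/3*3 + r) = r*(-1 + r))
-255*a(F(4, -2), 8) = -2040*(-1 + 8) = -2040*7 = -255*56 = -14280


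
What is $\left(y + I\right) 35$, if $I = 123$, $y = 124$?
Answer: $8645$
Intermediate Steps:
$\left(y + I\right) 35 = \left(124 + 123\right) 35 = 247 \cdot 35 = 8645$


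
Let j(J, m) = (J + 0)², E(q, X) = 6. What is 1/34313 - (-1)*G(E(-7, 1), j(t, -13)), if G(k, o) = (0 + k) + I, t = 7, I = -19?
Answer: -446068/34313 ≈ -13.000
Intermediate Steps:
j(J, m) = J²
G(k, o) = -19 + k (G(k, o) = (0 + k) - 19 = k - 19 = -19 + k)
1/34313 - (-1)*G(E(-7, 1), j(t, -13)) = 1/34313 - (-1)*(-19 + 6) = 1/34313 - (-1)*(-13) = 1/34313 - 1*13 = 1/34313 - 13 = -446068/34313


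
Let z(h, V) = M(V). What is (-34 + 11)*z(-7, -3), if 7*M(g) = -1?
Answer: 23/7 ≈ 3.2857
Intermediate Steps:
M(g) = -⅐ (M(g) = (⅐)*(-1) = -⅐)
z(h, V) = -⅐
(-34 + 11)*z(-7, -3) = (-34 + 11)*(-⅐) = -23*(-⅐) = 23/7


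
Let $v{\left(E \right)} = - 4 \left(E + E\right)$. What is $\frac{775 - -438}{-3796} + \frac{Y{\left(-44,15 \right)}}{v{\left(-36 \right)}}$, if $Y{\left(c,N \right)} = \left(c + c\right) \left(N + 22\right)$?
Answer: $- \frac{99290}{8541} \approx -11.625$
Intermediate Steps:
$Y{\left(c,N \right)} = 2 c \left(22 + N\right)$
$v{\left(E \right)} = - 8 E$ ($v{\left(E \right)} = - 4 \cdot 2 E = - 8 E$)
$\frac{775 - -438}{-3796} + \frac{Y{\left(-44,15 \right)}}{v{\left(-36 \right)}} = \frac{775 - -438}{-3796} + \frac{2 \left(-44\right) \left(22 + 15\right)}{\left(-8\right) \left(-36\right)} = \left(775 + 438\right) \left(- \frac{1}{3796}\right) + \frac{2 \left(-44\right) 37}{288} = 1213 \left(- \frac{1}{3796}\right) - \frac{407}{36} = - \frac{1213}{3796} - \frac{407}{36} = - \frac{99290}{8541}$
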